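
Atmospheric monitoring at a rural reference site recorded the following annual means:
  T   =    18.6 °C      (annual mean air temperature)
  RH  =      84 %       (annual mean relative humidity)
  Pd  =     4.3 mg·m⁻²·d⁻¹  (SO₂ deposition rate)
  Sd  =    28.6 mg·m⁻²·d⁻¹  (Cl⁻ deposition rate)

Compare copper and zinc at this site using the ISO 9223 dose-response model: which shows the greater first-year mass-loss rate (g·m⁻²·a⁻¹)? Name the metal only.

copper

copper: T>10 °C ⇒ hinge -0.080·(18.6−10) = -0.6880
  Pd branch = 0.0053·Pd^0.26·e^(0.059·RH+f) = 0.5528 μm/a
  Sd branch = 0.01025·Sd^0.27·e^(0.036·RH+0.049·T) = 1.297 μm/a
  r_corr = 0.5528 + 1.297 = 1.85 μm/a
  mass loss = 1.85 μm/a × 8.96 g/cm³ = 16.58 g·m⁻²·a⁻¹
zinc: T>10 °C ⇒ hinge -0.071·(18.6−10) = -0.6106
  Pd branch = 0.0129·Pd^0.44·e^(0.046·RH+f) = 0.6342 μm/a
  Sd branch = 0.0175·Sd^0.57·e^(0.008·RH+0.085·T) = 1.126 μm/a
  r_corr = 0.6342 + 1.126 = 1.76 μm/a
  mass loss = 1.76 μm/a × 7.14 g/cm³ = 12.57 g·m⁻²·a⁻¹
Ordering by g·m⁻²·a⁻¹: copper (16.6) > zinc (12.6)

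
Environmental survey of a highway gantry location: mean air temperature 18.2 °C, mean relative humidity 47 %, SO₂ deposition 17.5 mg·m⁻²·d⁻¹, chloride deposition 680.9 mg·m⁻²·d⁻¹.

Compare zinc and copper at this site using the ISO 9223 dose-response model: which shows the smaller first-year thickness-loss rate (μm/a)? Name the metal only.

zinc: f(T) = -0.071·(T−10) [T>10 °C] = -0.5822
  SO₂ term: 0.0129·17.5^0.44·exp(0.046·47-0.5822) = 0.2206
  Cl⁻ term: 0.0175·680.9^0.57·exp(0.008·47+0.085·18.2) = 4.932
  sum: 0.2206 + 4.932 → r_corr = 5.153 μm/a
copper: T>10 °C ⇒ hinge -0.080·(18.2−10) = -0.6560
  SO₂ term: 0.0053·17.5^0.26·exp(0.059·47-0.6560) = 0.09265
  Cl⁻ term: 0.01025·680.9^0.27·exp(0.036·47+0.049·18.2) = 0.7903
  sum: 0.09265 + 0.7903 → r_corr = 0.8829 μm/a
Ordering by μm/a: zinc (5.15) > copper (0.883)

copper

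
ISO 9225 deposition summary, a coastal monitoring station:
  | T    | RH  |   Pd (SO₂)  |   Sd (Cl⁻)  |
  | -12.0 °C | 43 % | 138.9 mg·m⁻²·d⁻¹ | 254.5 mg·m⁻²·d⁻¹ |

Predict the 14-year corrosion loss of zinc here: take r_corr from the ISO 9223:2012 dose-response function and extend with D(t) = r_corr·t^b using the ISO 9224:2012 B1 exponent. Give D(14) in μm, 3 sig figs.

zinc: temperature factor f = +0.038·(-22.0) = -0.8360
  SO₂ term: 0.0129·138.9^0.44·exp(0.046·43-0.8360) = 0.3543
  Cl⁻ term: 0.0175·254.5^0.57·exp(0.008·43+0.085·-12.0) = 0.2093
  sum: 0.3543 + 0.2093 → r_corr = 0.5635 μm/a
Long-term exponent b (ISO 9224 Table 2, B1) = 0.813
  D(14) = 0.5635 × 14^0.813 = 0.5635 × 8.547 = 4.816 μm

D(14) = 4.82 μm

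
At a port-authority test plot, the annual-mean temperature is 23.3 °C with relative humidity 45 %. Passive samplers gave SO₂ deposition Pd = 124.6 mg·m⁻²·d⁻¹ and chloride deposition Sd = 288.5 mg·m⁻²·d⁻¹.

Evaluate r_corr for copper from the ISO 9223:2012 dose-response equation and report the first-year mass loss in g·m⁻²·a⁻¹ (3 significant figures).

r_corr = 7.53 g·m⁻²·a⁻¹

copper: T>10 °C ⇒ hinge -0.080·(23.3−10) = -1.0640
  Pd branch = 0.0053·Pd^0.26·e^(0.059·RH+f) = 0.09122 μm/a
  Sd branch = 0.01025·Sd^0.27·e^(0.036·RH+0.049·T) = 0.7488 μm/a
  r_corr = 0.09122 + 0.7488 = 0.84 μm/a
Convert to mass loss: 0.84 μm/a × 8.96 g/cm³ = 7.526 g·m⁻²·a⁻¹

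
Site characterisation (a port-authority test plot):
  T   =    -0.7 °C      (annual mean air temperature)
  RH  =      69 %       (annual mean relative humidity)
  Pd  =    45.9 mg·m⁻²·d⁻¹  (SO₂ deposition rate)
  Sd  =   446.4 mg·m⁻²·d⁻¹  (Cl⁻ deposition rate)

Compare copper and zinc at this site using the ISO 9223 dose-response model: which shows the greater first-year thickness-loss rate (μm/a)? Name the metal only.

zinc

copper: temperature factor f = +0.126·(-10.7) = -1.3482
  Pd branch = 0.0053·Pd^0.26·e^(0.059·RH+f) = 0.2182 μm/a
  Sd branch = 0.01025·Sd^0.27·e^(0.036·RH+0.049·T) = 0.6167 μm/a
  r_corr = 0.2182 + 0.6167 = 0.8348 μm/a
zinc: temperature factor f = +0.038·(-10.7) = -0.4066
  Pd branch = 0.0129·Pd^0.44·e^(0.046·RH+f) = 1.106 μm/a
  Cl⁻ term: 0.0175·446.4^0.57·exp(0.008·69+0.085·-0.7) = 0.9274
  r_corr = 1.106 + 0.9274 = 2.033 μm/a
Ordering by μm/a: zinc (2.03) > copper (0.835)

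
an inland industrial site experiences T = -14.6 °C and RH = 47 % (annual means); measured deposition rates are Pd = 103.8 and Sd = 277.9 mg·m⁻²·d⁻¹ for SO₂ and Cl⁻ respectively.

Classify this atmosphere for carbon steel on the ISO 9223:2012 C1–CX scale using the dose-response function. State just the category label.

C2

carbon steel: temperature factor f = +0.150·(-24.6) = -3.6900
  Pd branch = 1.77·Pd^0.52·e^(0.02·RH+f) = 1.265 μm/a
  Cl⁻ term: 0.102·277.9^0.62·exp(0.033·47+0.04·-14.6) = 8.786
  r_corr = 1.265 + 8.786 = 10.05 μm/a
Category bounds: 1.3…25 μm/a bracket r_corr ⇒ C2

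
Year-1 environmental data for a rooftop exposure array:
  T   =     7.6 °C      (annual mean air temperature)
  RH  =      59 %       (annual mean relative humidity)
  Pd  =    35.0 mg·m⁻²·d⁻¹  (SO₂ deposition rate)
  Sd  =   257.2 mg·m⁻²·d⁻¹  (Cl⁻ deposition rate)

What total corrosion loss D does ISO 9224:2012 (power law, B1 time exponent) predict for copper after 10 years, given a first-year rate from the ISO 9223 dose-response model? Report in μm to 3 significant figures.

D(10) = 4.08 μm

copper: temperature factor f = +0.126·(-2.4) = -0.3024
  SO₂ term: 0.0053·35.0^0.26·exp(0.059·59-0.3024) = 0.3208
  Cl⁻ term: 0.01025·257.2^0.27·exp(0.036·59+0.049·7.6) = 0.5568
  r_corr = 0.3208 + 0.5568 = 0.8775 μm/a
Long-term exponent b (ISO 9224 Table 2, B1) = 0.667
  D(10) = 0.8775 × 10^0.667 = 0.8775 × 4.645 = 4.076 μm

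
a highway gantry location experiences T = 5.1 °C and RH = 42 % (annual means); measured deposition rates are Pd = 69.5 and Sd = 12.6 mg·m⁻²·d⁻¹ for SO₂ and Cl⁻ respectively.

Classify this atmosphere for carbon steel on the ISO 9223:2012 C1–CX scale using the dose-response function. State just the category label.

carbon steel: f(T) = +0.150·(T−10) [T≤10 °C] = -0.7350
  sulphur-dioxide contribution → 17.84 μm/a
  chloride contribution → 2.406 μm/a
  total first-year rate 20.25 μm/a
20.2 μm/a falls in (1.3, 25] for carbon steel → category C2

C2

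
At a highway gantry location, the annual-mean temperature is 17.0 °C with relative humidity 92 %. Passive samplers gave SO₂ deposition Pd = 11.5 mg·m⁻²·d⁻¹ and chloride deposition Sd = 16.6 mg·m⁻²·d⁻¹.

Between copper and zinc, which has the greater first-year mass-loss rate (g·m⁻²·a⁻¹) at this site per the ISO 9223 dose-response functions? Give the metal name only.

copper: T>10 °C ⇒ hinge -0.080·(17.0−10) = -0.5600
  sulphur-dioxide contribution → 1.301 μm/a
  chloride contribution → 1.381 μm/a
  ⇒ r_corr(copper) = 2.682 μm/a
  mass loss = 2.682 μm/a × 8.96 g/cm³ = 24.03 g·m⁻²·a⁻¹
zinc: f(T) = -0.071·(T−10) [T>10 °C] = -0.4970
  sulphur-dioxide contribution → 1.583 μm/a
  chloride contribution → 0.7686 μm/a
  total first-year rate 2.351 μm/a
  mass loss = 2.351 μm/a × 7.14 g/cm³ = 16.79 g·m⁻²·a⁻¹
Ordering by g·m⁻²·a⁻¹: copper (24) > zinc (16.8)

copper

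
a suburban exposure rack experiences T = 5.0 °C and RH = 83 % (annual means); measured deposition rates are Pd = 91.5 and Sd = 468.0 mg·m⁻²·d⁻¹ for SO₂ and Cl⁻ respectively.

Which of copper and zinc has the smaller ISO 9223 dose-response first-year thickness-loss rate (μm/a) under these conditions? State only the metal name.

copper: f(T) = +0.126·(T−10) [T≤10 °C] = -0.6300
  sulphur-dioxide contribution → 1.223 μm/a
  chloride contribution → 1.367 μm/a
  total first-year rate 2.59 μm/a
zinc: temperature factor f = +0.038·(-5.0) = -0.1900
  sulphur-dioxide contribution → 3.542 μm/a
  chloride contribution → 1.73 μm/a
  total first-year rate 5.272 μm/a
Ordering by μm/a: zinc (5.27) > copper (2.59)

copper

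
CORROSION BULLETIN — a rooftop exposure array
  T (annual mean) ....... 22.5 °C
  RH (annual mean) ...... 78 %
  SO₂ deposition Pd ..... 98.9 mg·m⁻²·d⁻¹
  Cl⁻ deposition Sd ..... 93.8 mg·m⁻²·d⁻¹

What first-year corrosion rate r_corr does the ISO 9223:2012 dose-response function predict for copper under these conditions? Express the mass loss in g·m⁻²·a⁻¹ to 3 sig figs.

r_corr = 21.4 g·m⁻²·a⁻¹

copper: f(T) = -0.080·(T−10) [T>10 °C] = -1.0000
  Pd branch = 0.0053·Pd^0.26·e^(0.059·RH+f) = 0.6417 μm/a
  Cl⁻ term: 0.01025·93.8^0.27·exp(0.036·78+0.049·22.5) = 1.744
  sum: 0.6417 + 1.744 → r_corr = 2.386 μm/a
Convert to mass loss: 2.386 μm/a × 8.96 g/cm³ = 21.38 g·m⁻²·a⁻¹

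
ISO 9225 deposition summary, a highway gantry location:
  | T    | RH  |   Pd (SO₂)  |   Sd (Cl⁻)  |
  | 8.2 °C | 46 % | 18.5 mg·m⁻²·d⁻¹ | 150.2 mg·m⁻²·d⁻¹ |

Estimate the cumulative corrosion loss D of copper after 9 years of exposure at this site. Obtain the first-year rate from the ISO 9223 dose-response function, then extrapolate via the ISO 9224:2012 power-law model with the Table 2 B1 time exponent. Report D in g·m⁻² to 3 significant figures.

copper: temperature factor f = +0.126·(-1.8) = -0.2268
  Pd branch = 0.0053·Pd^0.26·e^(0.059·RH+f) = 0.1361 μm/a
  Sd branch = 0.01025·Sd^0.27·e^(0.036·RH+0.049·T) = 0.3105 μm/a
  r_corr = 0.1361 + 0.3105 = 0.4467 μm/a
ISO 9224: D(t) = r_corr · t^b with b = 0.667 (copper, B1)
  D(9) = 0.4467 × 9^0.667 = 0.4467 × 4.33 = 1.934 μm
  Mass loss = 1.934 μm × 8.96 g/cm³ = 17.33 g·m⁻²

D(9) = 17.3 g·m⁻²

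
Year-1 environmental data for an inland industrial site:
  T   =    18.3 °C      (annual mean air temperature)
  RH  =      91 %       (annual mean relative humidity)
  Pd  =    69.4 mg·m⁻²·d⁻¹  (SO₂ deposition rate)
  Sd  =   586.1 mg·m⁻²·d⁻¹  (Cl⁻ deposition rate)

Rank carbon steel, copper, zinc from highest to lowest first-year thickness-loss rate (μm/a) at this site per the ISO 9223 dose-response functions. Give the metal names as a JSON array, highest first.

["carbon steel", "zinc", "copper"]

carbon steel: temperature factor f = -0.054·(8.3) = -0.4482
  Pd branch = 1.77·Pd^0.52·e^(0.02·RH+f) = 63.28 μm/a
  Sd branch = 0.102·Sd^0.62·e^(0.033·RH+0.04·T) = 222.2 μm/a
  r_corr = 63.28 + 222.2 = 285.5 μm/a
copper: T>10 °C ⇒ hinge -0.080·(18.3−10) = -0.6640
  SO₂ term: 0.0053·69.4^0.26·exp(0.059·91-0.6640) = 1.764
  Cl⁻ term: 0.01025·586.1^0.27·exp(0.036·91+0.049·18.3) = 3.718
  r_corr = 1.764 + 3.718 = 5.481 μm/a
zinc: T>10 °C ⇒ hinge -0.071·(18.3−10) = -0.5893
  SO₂ term: 0.0129·69.4^0.44·exp(0.046·91-0.5893) = 3.04
  Cl⁻ term: 0.0175·586.1^0.57·exp(0.008·91+0.085·18.3) = 6.494
  sum: 3.04 + 6.494 → r_corr = 9.533 μm/a
Ordering by μm/a: carbon steel (286) > zinc (9.53) > copper (5.48)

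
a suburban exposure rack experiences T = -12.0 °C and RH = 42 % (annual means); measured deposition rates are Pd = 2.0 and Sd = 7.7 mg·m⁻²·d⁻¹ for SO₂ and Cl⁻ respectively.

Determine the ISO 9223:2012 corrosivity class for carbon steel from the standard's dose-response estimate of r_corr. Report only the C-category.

carbon steel: f(T) = +0.150·(T−10) [T≤10 °C] = -3.3000
  sulphur-dioxide contribution → 0.2168 μm/a
  chloride contribution → 0.8947 μm/a
  ⇒ r_corr(carbon steel) = 1.112 μm/a
Category bounds: 0…1.3 μm/a bracket r_corr ⇒ C1

C1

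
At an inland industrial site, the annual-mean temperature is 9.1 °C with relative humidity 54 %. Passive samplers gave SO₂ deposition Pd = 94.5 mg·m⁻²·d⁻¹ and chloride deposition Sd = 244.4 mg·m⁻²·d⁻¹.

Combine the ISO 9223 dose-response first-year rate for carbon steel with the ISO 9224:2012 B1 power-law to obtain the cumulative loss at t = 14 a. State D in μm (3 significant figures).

carbon steel: f(T) = +0.150·(T−10) [T≤10 °C] = -0.1350
  sulphur-dioxide contribution → 48.48 μm/a
  chloride contribution → 26.38 μm/a
  ⇒ r_corr(carbon steel) = 74.86 μm/a
Power-law: D(14) = r_corr · 14^0.523
  D(14) = 74.86 × 14^0.523 = 74.86 × 3.976 = 297.6 μm

D(14) = 298 μm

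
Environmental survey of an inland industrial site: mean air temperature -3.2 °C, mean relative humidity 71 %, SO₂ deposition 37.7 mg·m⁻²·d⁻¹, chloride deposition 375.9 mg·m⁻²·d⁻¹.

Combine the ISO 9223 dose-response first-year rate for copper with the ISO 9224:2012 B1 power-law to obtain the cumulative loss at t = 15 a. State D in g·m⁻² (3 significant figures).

copper: f(T) = +0.126·(T−10) [T≤10 °C] = -1.6632
  Pd branch = 0.0053·Pd^0.26·e^(0.059·RH+f) = 0.1702 μm/a
  Cl⁻ term: 0.01025·375.9^0.27·exp(0.036·71+0.049·-3.2) = 0.5597
  sum: 0.1702 + 0.5597 → r_corr = 0.7299 μm/a
ISO 9224: D(t) = r_corr · t^b with b = 0.667 (copper, B1)
  D(15) = 0.7299 × 15^0.667 = 0.7299 × 6.088 = 4.444 μm
  Mass loss = 4.444 μm × 8.96 g/cm³ = 39.82 g·m⁻²

D(15) = 39.8 g·m⁻²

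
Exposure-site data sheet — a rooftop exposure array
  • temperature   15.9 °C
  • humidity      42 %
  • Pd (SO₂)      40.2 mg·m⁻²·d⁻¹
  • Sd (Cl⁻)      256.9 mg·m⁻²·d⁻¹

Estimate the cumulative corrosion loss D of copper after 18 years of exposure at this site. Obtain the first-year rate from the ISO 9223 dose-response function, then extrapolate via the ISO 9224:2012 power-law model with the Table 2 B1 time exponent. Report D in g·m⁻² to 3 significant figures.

D(18) = 34.3 g·m⁻²

copper: T>10 °C ⇒ hinge -0.080·(15.9−10) = -0.4720
  sulphur-dioxide contribution → 0.1029 μm/a
  chloride contribution → 0.4533 μm/a
  ⇒ r_corr(copper) = 0.5562 μm/a
Power-law: D(18) = r_corr · 18^0.667
  D(18) = 0.5562 × 18^0.667 = 0.5562 × 6.875 = 3.824 μm
  Mass loss = 3.824 μm × 8.96 g/cm³ = 34.26 g·m⁻²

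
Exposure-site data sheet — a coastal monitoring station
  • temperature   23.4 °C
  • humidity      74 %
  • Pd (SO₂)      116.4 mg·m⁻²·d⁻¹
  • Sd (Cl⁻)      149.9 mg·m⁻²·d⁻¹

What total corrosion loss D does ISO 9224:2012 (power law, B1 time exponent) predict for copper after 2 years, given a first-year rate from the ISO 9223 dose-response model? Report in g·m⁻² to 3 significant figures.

copper: f(T) = -0.080·(T−10) [T>10 °C] = -1.0720
  sulphur-dioxide contribution → 0.492 μm/a
  chloride contribution → 1.791 μm/a
  total first-year rate 2.283 μm/a
Power-law: D(2) = r_corr · 2^0.667
  D(2) = 2.283 × 2^0.667 = 2.283 × 1.588 = 3.625 μm
  Mass loss = 3.625 μm × 8.96 g/cm³ = 32.48 g·m⁻²

D(2) = 32.5 g·m⁻²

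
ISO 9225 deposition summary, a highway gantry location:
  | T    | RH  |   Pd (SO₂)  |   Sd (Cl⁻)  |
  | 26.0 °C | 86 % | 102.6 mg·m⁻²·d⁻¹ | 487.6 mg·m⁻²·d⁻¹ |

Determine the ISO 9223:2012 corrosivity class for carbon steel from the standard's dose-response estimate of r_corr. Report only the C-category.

CX

carbon steel: f(T) = -0.054·(T−10) [T>10 °C] = -0.8640
  SO₂ term: 1.77·102.6^0.52·exp(0.02·86-0.8640) = 46.29
  Sd branch = 0.102·Sd^0.62·e^(0.033·RH+0.04·T) = 228.8 μm/a
  r_corr = 46.29 + 228.8 = 275.1 μm/a
ISO 9223 Table 2 (carbon steel): 200 < 275 ≤ 700 μm/a ⇒ CX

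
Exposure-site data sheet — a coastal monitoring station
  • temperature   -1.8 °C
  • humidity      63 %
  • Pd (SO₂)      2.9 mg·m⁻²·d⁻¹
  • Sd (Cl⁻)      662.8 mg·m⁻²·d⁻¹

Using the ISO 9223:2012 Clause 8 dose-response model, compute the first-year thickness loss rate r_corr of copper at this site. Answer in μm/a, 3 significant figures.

copper: temperature factor f = +0.126·(-11.8) = -1.4868
  Pd branch = 0.0053·Pd^0.26·e^(0.059·RH+f) = 0.06502 μm/a
  Cl⁻ term: 0.01025·662.8^0.27·exp(0.036·63+0.049·-1.8) = 0.5238
  sum: 0.06502 + 0.5238 → r_corr = 0.5888 μm/a

r_corr = 0.589 μm/a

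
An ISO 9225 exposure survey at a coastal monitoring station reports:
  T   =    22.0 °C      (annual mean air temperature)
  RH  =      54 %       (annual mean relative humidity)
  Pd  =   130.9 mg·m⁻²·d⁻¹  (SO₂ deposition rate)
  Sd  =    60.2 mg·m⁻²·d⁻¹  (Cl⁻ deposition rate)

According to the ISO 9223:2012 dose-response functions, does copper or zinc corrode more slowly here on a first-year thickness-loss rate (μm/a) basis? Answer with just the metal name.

copper

copper: temperature factor f = -0.080·(12.0) = -0.9600
  sulphur-dioxide contribution → 0.1743 μm/a
  chloride contribution → 0.6363 μm/a
  ⇒ r_corr(copper) = 0.8106 μm/a
zinc: temperature factor f = -0.071·(12.0) = -0.8520
  sulphur-dioxide contribution → 0.5634 μm/a
  chloride contribution → 1.808 μm/a
  total first-year rate 2.371 μm/a
Ordering by μm/a: zinc (2.37) > copper (0.811)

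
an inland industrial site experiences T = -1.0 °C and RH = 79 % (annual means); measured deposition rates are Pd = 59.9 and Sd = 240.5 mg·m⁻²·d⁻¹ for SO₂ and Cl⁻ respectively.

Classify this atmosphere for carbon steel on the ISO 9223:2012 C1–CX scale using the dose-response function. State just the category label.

carbon steel: temperature factor f = +0.150·(-11.0) = -1.6500
  Pd branch = 1.77·Pd^0.52·e^(0.02·RH+f) = 13.86 μm/a
  Cl⁻ term: 0.102·240.5^0.62·exp(0.033·79+0.04·-1.0) = 39.79
  r_corr = 13.86 + 39.79 = 53.65 μm/a
ISO 9223 Table 2 (carbon steel): 50 < 53.6 ≤ 80 μm/a ⇒ C4

C4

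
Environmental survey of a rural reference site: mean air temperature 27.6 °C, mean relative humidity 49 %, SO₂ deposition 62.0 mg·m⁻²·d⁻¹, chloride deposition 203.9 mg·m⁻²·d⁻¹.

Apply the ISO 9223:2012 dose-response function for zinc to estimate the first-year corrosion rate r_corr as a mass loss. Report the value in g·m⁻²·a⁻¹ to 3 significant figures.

r_corr = 41.6 g·m⁻²·a⁻¹

zinc: temperature factor f = -0.071·(17.6) = -1.2496
  sulphur-dioxide contribution → 0.2165 μm/a
  chloride contribution → 5.604 μm/a
  ⇒ r_corr(zinc) = 5.821 μm/a
Convert to mass loss: 5.821 μm/a × 7.14 g/cm³ = 41.56 g·m⁻²·a⁻¹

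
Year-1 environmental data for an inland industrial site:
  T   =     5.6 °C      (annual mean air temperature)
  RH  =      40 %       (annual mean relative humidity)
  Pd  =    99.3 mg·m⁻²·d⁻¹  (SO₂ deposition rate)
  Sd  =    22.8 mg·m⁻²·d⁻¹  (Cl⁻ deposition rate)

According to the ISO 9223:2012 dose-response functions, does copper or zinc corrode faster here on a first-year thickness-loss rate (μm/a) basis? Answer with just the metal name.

zinc

copper: f(T) = +0.126·(T−10) [T≤10 °C] = -0.5544
  sulphur-dioxide contribution → 0.1066 μm/a
  chloride contribution → 0.1324 μm/a
  total first-year rate 0.239 μm/a
zinc: T≤10 °C ⇒ hinge +0.038·(5.6−10) = -0.1672
  sulphur-dioxide contribution → 0.5197 μm/a
  chloride contribution → 0.2305 μm/a
  total first-year rate 0.7502 μm/a
Ordering by μm/a: zinc (0.75) > copper (0.239)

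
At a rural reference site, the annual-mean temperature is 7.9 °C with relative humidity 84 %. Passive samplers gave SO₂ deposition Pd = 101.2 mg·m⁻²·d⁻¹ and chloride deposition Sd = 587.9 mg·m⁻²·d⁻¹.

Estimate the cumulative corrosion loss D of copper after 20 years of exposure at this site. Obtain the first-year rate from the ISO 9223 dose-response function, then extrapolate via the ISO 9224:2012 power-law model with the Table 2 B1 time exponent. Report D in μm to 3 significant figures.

copper: temperature factor f = +0.126·(-2.1) = -0.2646
  Pd branch = 0.0053·Pd^0.26·e^(0.059·RH+f) = 1.919 μm/a
  Cl⁻ term: 0.01025·587.9^0.27·exp(0.036·84+0.049·7.9) = 1.737
  sum: 1.919 + 1.737 → r_corr = 3.656 μm/a
Power-law: D(20) = r_corr · 20^0.667
  D(20) = 3.656 × 20^0.667 = 3.656 × 7.375 = 26.97 μm

D(20) = 27.0 μm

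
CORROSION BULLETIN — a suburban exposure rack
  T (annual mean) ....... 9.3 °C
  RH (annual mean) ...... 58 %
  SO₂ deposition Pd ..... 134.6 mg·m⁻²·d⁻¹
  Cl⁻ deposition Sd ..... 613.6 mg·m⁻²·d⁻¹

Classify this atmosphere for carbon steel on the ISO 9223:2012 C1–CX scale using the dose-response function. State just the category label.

carbon steel: f(T) = +0.150·(T−10) [T≤10 °C] = -0.1050
  Pd branch = 1.77·Pd^0.52·e^(0.02·RH+f) = 65.05 μm/a
  Cl⁻ term: 0.102·613.6^0.62·exp(0.033·58+0.04·9.3) = 53.69
  sum: 65.05 + 53.69 → r_corr = 118.7 μm/a
Category bounds: 80…200 μm/a bracket r_corr ⇒ C5

C5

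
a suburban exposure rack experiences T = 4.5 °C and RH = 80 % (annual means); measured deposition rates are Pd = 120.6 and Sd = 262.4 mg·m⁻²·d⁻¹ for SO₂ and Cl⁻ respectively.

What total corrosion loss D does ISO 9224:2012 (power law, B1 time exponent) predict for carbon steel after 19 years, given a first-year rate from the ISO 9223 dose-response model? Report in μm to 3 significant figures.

D(19) = 469 μm

carbon steel: temperature factor f = +0.150·(-5.5) = -0.8250
  sulphur-dioxide contribution → 46.44 μm/a
  chloride contribution → 54.08 μm/a
  ⇒ r_corr(carbon steel) = 100.5 μm/a
Power-law: D(19) = r_corr · 19^0.523
  D(19) = 100.5 × 19^0.523 = 100.5 × 4.664 = 468.9 μm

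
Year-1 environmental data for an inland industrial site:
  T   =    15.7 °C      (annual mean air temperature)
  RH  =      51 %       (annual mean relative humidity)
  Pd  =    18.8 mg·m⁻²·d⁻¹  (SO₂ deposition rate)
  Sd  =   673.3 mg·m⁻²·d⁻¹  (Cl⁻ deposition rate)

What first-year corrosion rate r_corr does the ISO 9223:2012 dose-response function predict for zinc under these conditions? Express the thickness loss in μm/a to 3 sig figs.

r_corr = 4.42 μm/a

zinc: f(T) = -0.071·(T−10) [T>10 °C] = -0.4047
  sulphur-dioxide contribution → 0.3268 μm/a
  chloride contribution → 4.091 μm/a
  total first-year rate 4.418 μm/a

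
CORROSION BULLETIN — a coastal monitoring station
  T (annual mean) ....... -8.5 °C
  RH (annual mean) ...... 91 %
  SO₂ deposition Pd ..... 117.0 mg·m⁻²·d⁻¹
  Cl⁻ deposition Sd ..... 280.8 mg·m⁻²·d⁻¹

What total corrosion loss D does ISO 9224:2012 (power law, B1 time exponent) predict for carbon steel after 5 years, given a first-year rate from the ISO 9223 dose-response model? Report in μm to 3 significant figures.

carbon steel: T≤10 °C ⇒ hinge +0.150·(-8.5−10) = -2.7750
  Pd branch = 1.77·Pd^0.52·e^(0.02·RH+f) = 8.104 μm/a
  Cl⁻ term: 0.102·280.8^0.62·exp(0.033·91+0.04·-8.5) = 48.21
  sum: 8.104 + 48.21 → r_corr = 56.31 μm/a
Long-term exponent b (ISO 9224 Table 2, B1) = 0.523
  D(5) = 56.31 × 5^0.523 = 56.31 × 2.32 = 130.7 μm

D(5) = 131 μm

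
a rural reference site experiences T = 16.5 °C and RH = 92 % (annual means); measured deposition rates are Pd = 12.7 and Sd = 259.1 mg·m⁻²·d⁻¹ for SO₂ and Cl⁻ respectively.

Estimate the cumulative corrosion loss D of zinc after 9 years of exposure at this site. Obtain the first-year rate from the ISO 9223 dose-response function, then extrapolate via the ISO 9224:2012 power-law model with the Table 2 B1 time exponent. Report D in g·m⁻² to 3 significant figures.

D(9) = 223 g·m⁻²

zinc: f(T) = -0.071·(T−10) [T>10 °C] = -0.4615
  sulphur-dioxide contribution → 1.713 μm/a
  chloride contribution → 3.527 μm/a
  total first-year rate 5.24 μm/a
Long-term exponent b (ISO 9224 Table 2, B1) = 0.813
  D(9) = 5.24 × 9^0.813 = 5.24 × 5.968 = 31.27 μm
  Mass loss = 31.27 μm × 7.14 g/cm³ = 223.3 g·m⁻²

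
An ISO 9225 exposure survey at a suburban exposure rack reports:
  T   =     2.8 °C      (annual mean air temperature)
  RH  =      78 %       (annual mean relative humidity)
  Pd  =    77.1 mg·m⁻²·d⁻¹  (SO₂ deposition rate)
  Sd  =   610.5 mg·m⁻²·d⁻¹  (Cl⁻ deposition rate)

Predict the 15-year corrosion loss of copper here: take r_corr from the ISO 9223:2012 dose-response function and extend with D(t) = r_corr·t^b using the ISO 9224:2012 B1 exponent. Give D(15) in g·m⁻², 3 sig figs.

D(15) = 96.1 g·m⁻²

copper: T≤10 °C ⇒ hinge +0.126·(2.8−10) = -0.9072
  Pd branch = 0.0053·Pd^0.26·e^(0.059·RH+f) = 0.66 μm/a
  Sd branch = 0.01025·Sd^0.27·e^(0.036·RH+0.049·T) = 1.101 μm/a
  sum: 0.66 + 1.101 → r_corr = 1.761 μm/a
Long-term exponent b (ISO 9224 Table 2, B1) = 0.667
  D(15) = 1.761 × 15^0.667 = 1.761 × 6.088 = 10.72 μm
  Mass loss = 10.72 μm × 8.96 g/cm³ = 96.08 g·m⁻²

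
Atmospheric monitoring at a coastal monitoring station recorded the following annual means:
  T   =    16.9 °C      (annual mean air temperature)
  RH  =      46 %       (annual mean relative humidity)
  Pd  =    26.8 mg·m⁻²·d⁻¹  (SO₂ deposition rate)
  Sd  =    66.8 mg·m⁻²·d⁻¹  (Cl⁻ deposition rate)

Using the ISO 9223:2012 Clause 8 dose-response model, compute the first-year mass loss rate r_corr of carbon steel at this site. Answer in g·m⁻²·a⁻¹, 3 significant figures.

r_corr = 230 g·m⁻²·a⁻¹

carbon steel: f(T) = -0.054·(T−10) [T>10 °C] = -0.3726
  sulphur-dioxide contribution → 16.92 μm/a
  chloride contribution → 12.38 μm/a
  ⇒ r_corr(carbon steel) = 29.3 μm/a
Convert to mass loss: 29.3 μm/a × 7.85 g/cm³ = 230 g·m⁻²·a⁻¹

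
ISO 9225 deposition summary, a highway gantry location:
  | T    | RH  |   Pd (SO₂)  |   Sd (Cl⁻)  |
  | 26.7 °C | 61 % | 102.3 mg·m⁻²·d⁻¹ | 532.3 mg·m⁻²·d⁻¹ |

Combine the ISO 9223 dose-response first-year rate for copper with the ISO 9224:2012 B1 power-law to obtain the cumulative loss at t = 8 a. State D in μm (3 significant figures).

copper: T>10 °C ⇒ hinge -0.080·(26.7−10) = -1.3360
  Pd branch = 0.0053·Pd^0.26·e^(0.059·RH+f) = 0.1697 μm/a
  Sd branch = 0.01025·Sd^0.27·e^(0.036·RH+0.049·T) = 1.856 μm/a
  sum: 0.1697 + 1.856 → r_corr = 2.026 μm/a
Power-law: D(8) = r_corr · 8^0.667
  D(8) = 2.026 × 8^0.667 = 2.026 × 4.003 = 8.11 μm

D(8) = 8.11 μm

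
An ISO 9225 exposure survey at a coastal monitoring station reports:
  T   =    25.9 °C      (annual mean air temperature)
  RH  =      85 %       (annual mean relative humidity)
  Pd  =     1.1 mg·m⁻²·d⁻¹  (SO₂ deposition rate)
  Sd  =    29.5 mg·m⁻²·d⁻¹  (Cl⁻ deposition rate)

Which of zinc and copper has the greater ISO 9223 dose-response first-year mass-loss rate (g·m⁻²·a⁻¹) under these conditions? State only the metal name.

zinc: temperature factor f = -0.071·(15.9) = -1.1289
  Pd branch = 0.0129·Pd^0.44·e^(0.046·RH+f) = 0.2171 μm/a
  Sd branch = 0.0175·Sd^0.57·e^(0.008·RH+0.085·T) = 2.149 μm/a
  r_corr = 0.2171 + 2.149 = 2.366 μm/a
  mass loss = 2.366 μm/a × 7.14 g/cm³ = 16.89 g·m⁻²·a⁻¹
copper: f(T) = -0.080·(T−10) [T>10 °C] = -1.2720
  SO₂ term: 0.0053·1.1^0.26·exp(0.059·85-1.2720) = 0.2294
  Sd branch = 0.01025·Sd^0.27·e^(0.036·RH+0.049·T) = 1.939 μm/a
  r_corr = 0.2294 + 1.939 = 2.169 μm/a
  mass loss = 2.169 μm/a × 8.96 g/cm³ = 19.43 g·m⁻²·a⁻¹
Ordering by g·m⁻²·a⁻¹: copper (19.4) > zinc (16.9)

copper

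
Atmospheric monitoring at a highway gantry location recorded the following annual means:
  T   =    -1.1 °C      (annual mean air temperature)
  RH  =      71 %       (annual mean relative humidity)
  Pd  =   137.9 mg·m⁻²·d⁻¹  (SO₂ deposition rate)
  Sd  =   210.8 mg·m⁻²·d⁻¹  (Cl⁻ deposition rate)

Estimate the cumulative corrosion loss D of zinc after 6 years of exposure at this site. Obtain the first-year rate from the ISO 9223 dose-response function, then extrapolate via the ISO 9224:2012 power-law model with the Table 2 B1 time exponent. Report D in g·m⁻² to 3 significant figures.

zinc: T≤10 °C ⇒ hinge +0.038·(-1.1−10) = -0.4218
  SO₂ term: 0.0129·137.9^0.44·exp(0.046·71-0.4218) = 1.937
  Sd branch = 0.0175·Sd^0.57·e^(0.008·RH+0.085·T) = 0.5939 μm/a
  r_corr = 1.937 + 0.5939 = 2.531 μm/a
ISO 9224: D(t) = r_corr · t^b with b = 0.813 (zinc, B1)
  D(6) = 2.531 × 6^0.813 = 2.531 × 4.292 = 10.86 μm
  Mass loss = 10.86 μm × 7.14 g/cm³ = 77.57 g·m⁻²

D(6) = 77.6 g·m⁻²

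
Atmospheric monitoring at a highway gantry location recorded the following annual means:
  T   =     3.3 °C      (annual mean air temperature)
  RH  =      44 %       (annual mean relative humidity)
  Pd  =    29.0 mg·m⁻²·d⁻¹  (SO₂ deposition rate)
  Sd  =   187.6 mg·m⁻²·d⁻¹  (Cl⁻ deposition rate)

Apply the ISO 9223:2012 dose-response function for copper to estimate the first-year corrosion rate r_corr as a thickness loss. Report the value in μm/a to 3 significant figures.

r_corr = 0.315 μm/a

copper: f(T) = +0.126·(T−10) [T≤10 °C] = -0.8442
  Pd branch = 0.0053·Pd^0.26·e^(0.059·RH+f) = 0.07333 μm/a
  Cl⁻ term: 0.01025·187.6^0.27·exp(0.036·44+0.049·3.3) = 0.2413
  sum: 0.07333 + 0.2413 → r_corr = 0.3147 μm/a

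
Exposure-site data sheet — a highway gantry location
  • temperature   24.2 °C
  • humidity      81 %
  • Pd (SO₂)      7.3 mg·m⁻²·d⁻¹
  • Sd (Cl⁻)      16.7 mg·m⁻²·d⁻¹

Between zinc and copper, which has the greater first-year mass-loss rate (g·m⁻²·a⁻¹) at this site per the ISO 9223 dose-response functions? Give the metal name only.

zinc: T>10 °C ⇒ hinge -0.071·(24.2−10) = -1.0082
  SO₂ term: 0.0129·7.3^0.44·exp(0.046·81-1.0082) = 0.4686
  Sd branch = 0.0175·Sd^0.57·e^(0.008·RH+0.085·T) = 1.302 μm/a
  sum: 0.4686 + 1.302 → r_corr = 1.771 μm/a
  mass loss = 1.771 μm/a × 7.14 g/cm³ = 12.64 g·m⁻²·a⁻¹
copper: temperature factor f = -0.080·(14.2) = -1.1360
  SO₂ term: 0.0053·7.3^0.26·exp(0.059·81-1.1360) = 0.3395
  Sd branch = 0.01025·Sd^0.27·e^(0.036·RH+0.049·T) = 1.325 μm/a
  sum: 0.3395 + 1.325 → r_corr = 1.665 μm/a
  mass loss = 1.665 μm/a × 8.96 g/cm³ = 14.91 g·m⁻²·a⁻¹
Ordering by g·m⁻²·a⁻¹: copper (14.9) > zinc (12.6)

copper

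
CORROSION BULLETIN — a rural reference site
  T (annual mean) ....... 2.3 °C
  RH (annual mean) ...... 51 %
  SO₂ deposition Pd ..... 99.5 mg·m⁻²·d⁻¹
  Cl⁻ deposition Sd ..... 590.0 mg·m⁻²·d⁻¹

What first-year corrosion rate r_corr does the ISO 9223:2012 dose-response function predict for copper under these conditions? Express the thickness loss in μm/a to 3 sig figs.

r_corr = 0.538 μm/a

copper: f(T) = +0.126·(T−10) [T≤10 °C] = -0.9702
  sulphur-dioxide contribution → 0.1346 μm/a
  chloride contribution → 0.4029 μm/a
  total first-year rate 0.5375 μm/a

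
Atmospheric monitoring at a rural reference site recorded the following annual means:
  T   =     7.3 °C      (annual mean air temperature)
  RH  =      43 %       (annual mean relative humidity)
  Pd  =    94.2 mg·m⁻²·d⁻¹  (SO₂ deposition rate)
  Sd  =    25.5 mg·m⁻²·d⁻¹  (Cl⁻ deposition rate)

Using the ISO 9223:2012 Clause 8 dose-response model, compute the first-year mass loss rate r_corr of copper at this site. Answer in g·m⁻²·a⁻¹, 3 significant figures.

copper: f(T) = +0.126·(T−10) [T≤10 °C] = -0.3402
  SO₂ term: 0.0053·94.2^0.26·exp(0.059·43-0.3402) = 0.1554
  Cl⁻ term: 0.01025·25.5^0.27·exp(0.036·43+0.049·7.3) = 0.1652
  r_corr = 0.1554 + 0.1652 = 0.3207 μm/a
Convert to mass loss: 0.3207 μm/a × 8.96 g/cm³ = 2.873 g·m⁻²·a⁻¹

r_corr = 2.87 g·m⁻²·a⁻¹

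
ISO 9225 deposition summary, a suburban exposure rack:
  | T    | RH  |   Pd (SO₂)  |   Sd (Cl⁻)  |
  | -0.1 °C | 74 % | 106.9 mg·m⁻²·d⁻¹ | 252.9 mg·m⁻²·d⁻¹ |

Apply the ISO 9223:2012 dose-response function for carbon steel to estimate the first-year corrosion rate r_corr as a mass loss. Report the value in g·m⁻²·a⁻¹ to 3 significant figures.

r_corr = 436 g·m⁻²·a⁻¹

carbon steel: f(T) = +0.150·(T−10) [T≤10 °C] = -1.5150
  Pd branch = 1.77·Pd^0.52·e^(0.02·RH+f) = 19.4 μm/a
  Sd branch = 0.102·Sd^0.62·e^(0.033·RH+0.04·T) = 36.08 μm/a
  sum: 19.4 + 36.08 → r_corr = 55.48 μm/a
Convert to mass loss: 55.48 μm/a × 7.85 g/cm³ = 435.5 g·m⁻²·a⁻¹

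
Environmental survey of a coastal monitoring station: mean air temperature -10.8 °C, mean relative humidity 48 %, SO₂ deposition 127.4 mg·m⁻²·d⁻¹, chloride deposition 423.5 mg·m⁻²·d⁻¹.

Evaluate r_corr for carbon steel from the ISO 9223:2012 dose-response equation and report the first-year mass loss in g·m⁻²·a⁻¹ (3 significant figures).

carbon steel: f(T) = +0.150·(T−10) [T≤10 °C] = -3.1200
  sulphur-dioxide contribution → 2.539 μm/a
  chloride contribution → 13.73 μm/a
  ⇒ r_corr(carbon steel) = 16.26 μm/a
Convert to mass loss: 16.26 μm/a × 7.85 g/cm³ = 127.7 g·m⁻²·a⁻¹

r_corr = 128 g·m⁻²·a⁻¹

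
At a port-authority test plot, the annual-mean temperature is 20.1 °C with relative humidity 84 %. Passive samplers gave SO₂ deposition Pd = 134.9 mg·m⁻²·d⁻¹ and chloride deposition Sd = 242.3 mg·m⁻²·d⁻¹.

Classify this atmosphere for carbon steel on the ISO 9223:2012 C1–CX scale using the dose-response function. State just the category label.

carbon steel: T>10 °C ⇒ hinge -0.054·(20.1−10) = -0.5454
  Pd branch = 1.77·Pd^0.52·e^(0.02·RH+f) = 70.52 μm/a
  Cl⁻ term: 0.102·242.3^0.62·exp(0.033·84+0.04·20.1) = 109.6
  r_corr = 70.52 + 109.6 = 180.2 μm/a
ISO 9223 Table 2 (carbon steel): 80 < 180 ≤ 200 μm/a ⇒ C5

C5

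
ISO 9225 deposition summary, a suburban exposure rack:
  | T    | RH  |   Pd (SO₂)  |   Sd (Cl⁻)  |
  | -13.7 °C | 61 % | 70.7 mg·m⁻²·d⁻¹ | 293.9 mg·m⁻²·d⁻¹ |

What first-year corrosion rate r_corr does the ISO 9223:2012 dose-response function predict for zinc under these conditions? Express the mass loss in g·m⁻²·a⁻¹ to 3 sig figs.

r_corr = 5.65 g·m⁻²·a⁻¹

zinc: f(T) = +0.038·(T−10) [T≤10 °C] = -0.9006
  sulphur-dioxide contribution → 0.5647 μm/a
  chloride contribution → 0.227 μm/a
  ⇒ r_corr(zinc) = 0.7918 μm/a
Convert to mass loss: 0.7918 μm/a × 7.14 g/cm³ = 5.653 g·m⁻²·a⁻¹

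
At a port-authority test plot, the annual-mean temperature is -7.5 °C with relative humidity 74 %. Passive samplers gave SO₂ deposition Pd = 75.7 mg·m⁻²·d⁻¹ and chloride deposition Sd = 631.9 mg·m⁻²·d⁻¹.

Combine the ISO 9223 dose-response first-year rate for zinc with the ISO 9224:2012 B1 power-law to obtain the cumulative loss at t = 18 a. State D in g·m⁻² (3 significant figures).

zinc: f(T) = +0.038·(T−10) [T≤10 °C] = -0.6650
  sulphur-dioxide contribution → 1.339 μm/a
  chloride contribution → 0.6602 μm/a
  total first-year rate 2 μm/a
Long-term exponent b (ISO 9224 Table 2, B1) = 0.813
  D(18) = 2 × 18^0.813 = 2 × 10.48 = 20.96 μm
  Mass loss = 20.96 μm × 7.14 g/cm³ = 149.7 g·m⁻²

D(18) = 150 g·m⁻²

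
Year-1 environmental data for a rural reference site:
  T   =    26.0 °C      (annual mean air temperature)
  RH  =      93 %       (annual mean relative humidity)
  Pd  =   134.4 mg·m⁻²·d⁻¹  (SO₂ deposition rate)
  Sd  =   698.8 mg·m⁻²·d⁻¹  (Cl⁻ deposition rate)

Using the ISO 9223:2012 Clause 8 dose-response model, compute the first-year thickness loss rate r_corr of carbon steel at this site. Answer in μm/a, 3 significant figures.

r_corr = 422 μm/a

carbon steel: f(T) = -0.054·(T−10) [T>10 °C] = -0.8640
  Pd branch = 1.77·Pd^0.52·e^(0.02·RH+f) = 61.28 μm/a
  Cl⁻ term: 0.102·698.8^0.62·exp(0.033·93+0.04·26.0) = 360.3
  sum: 61.28 + 360.3 → r_corr = 421.5 μm/a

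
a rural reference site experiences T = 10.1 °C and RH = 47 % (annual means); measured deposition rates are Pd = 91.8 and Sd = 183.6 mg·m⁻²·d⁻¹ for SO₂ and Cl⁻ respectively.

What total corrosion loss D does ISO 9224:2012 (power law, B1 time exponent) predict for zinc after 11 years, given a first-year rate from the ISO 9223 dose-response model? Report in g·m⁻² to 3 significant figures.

zinc: f(T) = -0.071·(T−10) [T>10 °C] = -0.0071
  SO₂ term: 0.0129·91.8^0.44·exp(0.046·47-0.0071) = 0.813
  Cl⁻ term: 0.0175·183.6^0.57·exp(0.008·47+0.085·10.1) = 1.174
  sum: 0.813 + 1.174 → r_corr = 1.987 μm/a
Power-law: D(11) = r_corr · 11^0.813
  D(11) = 1.987 × 11^0.813 = 1.987 × 7.025 = 13.96 μm
  Mass loss = 13.96 μm × 7.14 g/cm³ = 99.66 g·m⁻²

D(11) = 99.7 g·m⁻²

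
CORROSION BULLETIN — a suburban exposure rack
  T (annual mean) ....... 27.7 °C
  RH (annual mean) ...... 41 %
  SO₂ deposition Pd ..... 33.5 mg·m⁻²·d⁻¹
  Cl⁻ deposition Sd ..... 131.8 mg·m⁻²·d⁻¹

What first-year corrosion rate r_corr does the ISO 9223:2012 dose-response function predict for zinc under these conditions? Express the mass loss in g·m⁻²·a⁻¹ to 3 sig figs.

r_corr = 30.3 g·m⁻²·a⁻¹

zinc: T>10 °C ⇒ hinge -0.071·(27.7−10) = -1.2567
  SO₂ term: 0.0129·33.5^0.44·exp(0.046·41-1.2567) = 0.1135
  Sd branch = 0.0175·Sd^0.57·e^(0.008·RH+0.085·T) = 4.134 μm/a
  sum: 0.1135 + 4.134 → r_corr = 4.248 μm/a
Convert to mass loss: 4.248 μm/a × 7.14 g/cm³ = 30.33 g·m⁻²·a⁻¹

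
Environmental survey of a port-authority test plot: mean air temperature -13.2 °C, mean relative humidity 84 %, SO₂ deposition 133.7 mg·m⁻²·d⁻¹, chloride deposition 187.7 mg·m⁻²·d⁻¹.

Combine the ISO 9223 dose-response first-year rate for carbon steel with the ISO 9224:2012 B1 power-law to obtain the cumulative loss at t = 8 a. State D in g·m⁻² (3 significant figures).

D(8) = 662 g·m⁻²

carbon steel: f(T) = +0.150·(T−10) [T≤10 °C] = -3.4800
  sulphur-dioxide contribution → 3.731 μm/a
  chloride contribution → 24.7 μm/a
  total first-year rate 28.43 μm/a
ISO 9224: D(t) = r_corr · t^b with b = 0.523 (carbon steel, B1)
  D(8) = 28.43 × 8^0.523 = 28.43 × 2.967 = 84.36 μm
  Mass loss = 84.36 μm × 7.85 g/cm³ = 662.2 g·m⁻²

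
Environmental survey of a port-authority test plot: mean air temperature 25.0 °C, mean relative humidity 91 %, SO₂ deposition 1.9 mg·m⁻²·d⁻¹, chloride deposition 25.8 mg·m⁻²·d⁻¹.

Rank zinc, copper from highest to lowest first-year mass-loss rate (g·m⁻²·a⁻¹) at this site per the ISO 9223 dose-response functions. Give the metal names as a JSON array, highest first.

["copper", "zinc"]

zinc: T>10 °C ⇒ hinge -0.071·(25.0−10) = -1.0650
  sulphur-dioxide contribution → 0.3879 μm/a
  chloride contribution → 1.935 μm/a
  total first-year rate 2.323 μm/a
  mass loss = 2.323 μm/a × 7.14 g/cm³ = 16.59 g·m⁻²·a⁻¹
copper: f(T) = -0.080·(T−10) [T>10 °C] = -1.2000
  sulphur-dioxide contribution → 0.4049 μm/a
  chloride contribution → 2.221 μm/a
  total first-year rate 2.626 μm/a
  mass loss = 2.626 μm/a × 8.96 g/cm³ = 23.53 g·m⁻²·a⁻¹
Ordering by g·m⁻²·a⁻¹: copper (23.5) > zinc (16.6)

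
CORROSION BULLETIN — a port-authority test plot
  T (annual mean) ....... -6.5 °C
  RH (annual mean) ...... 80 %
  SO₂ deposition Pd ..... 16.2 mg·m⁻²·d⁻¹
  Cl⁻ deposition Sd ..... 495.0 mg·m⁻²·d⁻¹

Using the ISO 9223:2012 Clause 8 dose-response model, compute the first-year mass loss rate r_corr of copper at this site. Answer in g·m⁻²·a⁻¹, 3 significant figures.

copper: f(T) = +0.126·(T−10) [T≤10 °C] = -2.0790
  Pd branch = 0.0053·Pd^0.26·e^(0.059·RH+f) = 0.1534 μm/a
  Sd branch = 0.01025·Sd^0.27·e^(0.036·RH+0.049·T) = 0.7091 μm/a
  r_corr = 0.1534 + 0.7091 = 0.8625 μm/a
Convert to mass loss: 0.8625 μm/a × 8.96 g/cm³ = 7.728 g·m⁻²·a⁻¹

r_corr = 7.73 g·m⁻²·a⁻¹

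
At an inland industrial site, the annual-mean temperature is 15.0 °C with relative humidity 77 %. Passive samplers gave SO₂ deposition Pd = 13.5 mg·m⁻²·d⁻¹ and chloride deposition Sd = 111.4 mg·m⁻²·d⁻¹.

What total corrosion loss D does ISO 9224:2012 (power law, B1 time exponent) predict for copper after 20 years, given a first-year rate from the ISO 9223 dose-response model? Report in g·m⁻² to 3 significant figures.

D(20) = 124 g·m⁻²

copper: T>10 °C ⇒ hinge -0.080·(15.0−10) = -0.4000
  sulphur-dioxide contribution → 0.6568 μm/a
  chloride contribution → 1.22 μm/a
  ⇒ r_corr(copper) = 1.877 μm/a
ISO 9224: D(t) = r_corr · t^b with b = 0.667 (copper, B1)
  D(20) = 1.877 × 20^0.667 = 1.877 × 7.375 = 13.84 μm
  Mass loss = 13.84 μm × 8.96 g/cm³ = 124 g·m⁻²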